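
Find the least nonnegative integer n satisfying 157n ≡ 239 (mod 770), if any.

747

gcd(770, 157) = 1  (770 = 4×157 + 142, 157 = 1×142 + 15, 142 = 9×15 + 7, 15 = 2×7 + 1, 7 = 7×1).
1 divides 239, so solutions exist.
Back-substituting, 157×(103) + 770×(-21) = 1.
So 157×(103) ≡ 1 (mod 770); multiply by 239: n ≡ 24617 (mod 770).
Smallest nonnegative: n = 24617 mod 770 = 747.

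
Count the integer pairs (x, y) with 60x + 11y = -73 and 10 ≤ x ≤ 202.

18

gcd(60, 11) = 1.
By Bézout, 60·(-2) + 11·(11) = 1.
Particular solution: (3, -23).
General solution: x = 3 + 11t, y = -23 - 60t for integer t.
10 ≤ 3 + 11t ≤ 202 gives t ∈ [1, 18], which is 18 values.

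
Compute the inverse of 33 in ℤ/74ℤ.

gcd(74, 33) = 1  (74 = 2*33 + 8, 33 = 4*8 + 1, 8 = 8*1).
Back-substituting, 33*(9) + 74*(-4) = 1.
So 33*9 ≡ 1 (mod 74), and 9 mod 74 = 9.

9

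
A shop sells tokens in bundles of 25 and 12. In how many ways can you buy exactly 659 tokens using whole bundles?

2

Need nonnegative integers with 25j + 12k = 659.
gcd(25, 12) = 1, and 25·(1) + 12·(-2) = 1.
So (j₀, k₀) = (659, -1318); general j = 659 + 12t, k = -1318 - 25t.
j ≥ 0 ⇒ t ≥ -54; k ≥ 0 ⇒ t ≤ -53. That's 2 values of t.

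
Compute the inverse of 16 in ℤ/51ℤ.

gcd(51, 16) = 1.
By Bézout, 16×(16) + 51×(-5) = 1.
So 16×16 ≡ 1 (mod 51), and 16 mod 51 = 16.

16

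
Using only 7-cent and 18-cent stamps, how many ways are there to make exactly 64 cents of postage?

1

Need nonnegative integers with 7j + 18k = 64.
gcd(7, 18) = 1, and 7·(-5) + 18·(2) = 1.
So (j₀, k₀) = (-320, 128); general j = -320 + 18t, k = 128 - 7t.
j ≥ 0 ⇒ t ≥ 18; k ≥ 0 ⇒ t ≤ 18. That's 1 value of t.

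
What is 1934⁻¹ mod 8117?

gcd(8117, 1934) = 1  (8117 = 4*1934 + 381, 1934 = 5*381 + 29, 381 = 13*29 + 4, 29 = 7*4 + 1, 4 = 4*1).
Back-substituting, 1934*(1960) + 8117*(-467) = 1.
So 1934*1960 ≡ 1 (mod 8117), and 1960 mod 8117 = 1960.

1960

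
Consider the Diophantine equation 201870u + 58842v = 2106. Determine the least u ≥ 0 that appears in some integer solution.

1818

gcd(201870, 58842) = 18  (201870 = 3·58842 + 25344, 58842 = 2·25344 + 8154, 25344 = 3·8154 + 882, 8154 = 9·882 + 216, 882 = 4·216 + 18, 216 = 12·18).
18 divides 2106, so solutions exist.
Back-substituting, 201870·(267) + 58842·(-916) = 18.
Scale by 2106/18 = 117: (u₀, v₀) = (31239, -107172).
General solution: u = 31239 + 3269t, v = -107172 - 11215t for integer t.
u ≥ 0: smallest is 31239 mod 3269 = 1818 (at t = -9), with v = -6237.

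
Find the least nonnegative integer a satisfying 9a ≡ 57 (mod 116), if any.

45

gcd(116, 9):
  116 = 12·9 + 8
  9 = 1·8 + 1
  8 = 8·1
so gcd(116, 9) = 1.
1 divides 57, so solutions exist.
Back-substitute for Bézout coefficients:
  1 = 9 - 1·8
  ... = 9·(13) + 116·(-1)
So 9·(13) ≡ 1 (mod 116); multiply by 57: a ≡ 741 (mod 116).
Smallest nonnegative: a = 741 mod 116 = 45.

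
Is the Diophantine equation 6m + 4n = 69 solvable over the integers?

gcd(6, 4) = 2  (6 = 1*4 + 2, 4 = 2*2).
2 does not divide 69 (remainder 1), so no integer solutions.

no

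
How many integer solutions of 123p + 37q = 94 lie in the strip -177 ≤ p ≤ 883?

gcd(123, 37):
  123 = 3·37 + 12
  37 = 3·12 + 1
  12 = 12·1
so gcd(123, 37) = 1.
Back-substitute for Bézout coefficients:
  1 = 37 - 3·12
  ... = 123·(-3) + 37·(10)
Scale by 94: particular solution (-282, 940); reduce p mod 37: (14, -44).
General solution: p = 14 + 37t, q = -44 - 123t for integer t.
-177 ≤ 14 + 37t ≤ 883 gives t ∈ [-5, 23], which is 29 values.

29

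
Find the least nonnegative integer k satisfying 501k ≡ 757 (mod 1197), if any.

no solution

gcd(1197, 501) = 3  (1197 = 2·501 + 195, 501 = 2·195 + 111, 195 = 1·111 + 84, 111 = 1·84 + 27, 84 = 3·27 + 3, 27 = 9·3).
3 does not divide 757, so the congruence has no solution.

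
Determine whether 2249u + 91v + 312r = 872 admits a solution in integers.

gcd(2249, 91):
  2249 = 24×91 + 65
  91 = 1×65 + 26
  65 = 2×26 + 13
  26 = 2×13
so gcd(2249, 91) = 13.
gcd(13, 312) = 13.
13 does not divide 872 (remainder 1), so no integer solutions.

no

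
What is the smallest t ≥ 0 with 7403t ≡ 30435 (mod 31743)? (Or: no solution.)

gcd(31743, 7403) = 1  (31743 = 4×7403 + 2131, 7403 = 3×2131 + 1010, 2131 = 2×1010 + 111, 1010 = 9×111 + 11, 111 = 10×11 + 1, 11 = 11×1).
1 divides 30435, so solutions exist.
Back-substituting, 7403×(-2860) + 31743×(667) = 1.
So 7403×(-2860) ≡ 1 (mod 31743); multiply by 30435: t ≡ -87044100 (mod 31743).
Smallest nonnegative: t = -87044100 mod 31743 = 26949.

26949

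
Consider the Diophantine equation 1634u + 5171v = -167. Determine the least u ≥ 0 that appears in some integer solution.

617

gcd(5171, 1634):
  5171 = 3·1634 + 269
  1634 = 6·269 + 20
  269 = 13·20 + 9
  20 = 2·9 + 2
  9 = 4·2 + 1
  2 = 2·1
so gcd(5171, 1634) = 1.
1 divides -167, so solutions exist.
Back-substitute for Bézout coefficients:
  1 = 9 - 4·2
  ... = 1634·(-2326) + 5171·(735)
Scale by -167/1 = -167: (u₀, v₀) = (388442, -122745).
General solution: u = 388442 + 5171t, v = -122745 - 1634t for integer t.
u ≥ 0: smallest is 388442 mod 5171 = 617 (at t = -75), with v = -195.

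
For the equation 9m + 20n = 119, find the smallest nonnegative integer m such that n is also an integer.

gcd(20, 9):
  20 = 2·9 + 2
  9 = 4·2 + 1
  2 = 2·1
so gcd(20, 9) = 1.
1 divides 119, so solutions exist.
Back-substitute for Bézout coefficients:
  1 = 9 - 4·2
  ... = 9·(9) + 20·(-4)
Scale by 119/1 = 119: (m₀, n₀) = (1071, -476).
General solution: m = 1071 + 20t, n = -476 - 9t for integer t.
m ≥ 0: smallest is 1071 mod 20 = 11 (at t = -53), with n = 1.

11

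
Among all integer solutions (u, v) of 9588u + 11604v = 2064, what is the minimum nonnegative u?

22

gcd(11604, 9588):
  11604 = 1·9588 + 2016
  9588 = 4·2016 + 1524
  2016 = 1·1524 + 492
  1524 = 3·492 + 48
  492 = 10·48 + 12
  48 = 4·12
so gcd(11604, 9588) = 12.
12 divides 2064, so solutions exist.
Back-substitute for Bézout coefficients:
  12 = 492 - 10·48
  ... = 9588·(-236) + 11604·(195)
Scale by 2064/12 = 172: (u₀, v₀) = (-40592, 33540).
General solution: u = -40592 + 967t, v = 33540 - 799t for integer t.
u ≥ 0: smallest is -40592 mod 967 = 22 (at t = 42), with v = -18.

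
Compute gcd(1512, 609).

21

gcd(1512, 609):
  1512 = 2·609 + 294
  609 = 2·294 + 21
  294 = 14·21
so gcd(1512, 609) = 21.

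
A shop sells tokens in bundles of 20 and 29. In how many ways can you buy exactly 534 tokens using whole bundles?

1

Need nonnegative integers with 20j + 29k = 534.
gcd(20, 29) = 1, and 20·(-13) + 29·(9) = 1.
So (j₀, k₀) = (-6942, 4806); general j = -6942 + 29t, k = 4806 - 20t.
j ≥ 0 ⇒ t ≥ 240; k ≥ 0 ⇒ t ≤ 240. That's 1 value of t.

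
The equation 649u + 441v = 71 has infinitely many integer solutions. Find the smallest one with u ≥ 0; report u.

206

gcd(649, 441) = 1  (649 = 1·441 + 208, 441 = 2·208 + 25, 208 = 8·25 + 8, 25 = 3·8 + 1, 8 = 8·1).
1 divides 71, so solutions exist.
Back-substituting, 649·(-53) + 441·(78) = 1.
Scale by 71/1 = 71: (u₀, v₀) = (-3763, 5538).
General solution: u = -3763 + 441t, v = 5538 - 649t for integer t.
u ≥ 0: smallest is -3763 mod 441 = 206 (at t = 9), with v = -303.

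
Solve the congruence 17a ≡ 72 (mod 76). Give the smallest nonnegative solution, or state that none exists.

gcd(76, 17) = 1  (76 = 4*17 + 8, 17 = 2*8 + 1, 8 = 8*1).
1 divides 72, so solutions exist.
Back-substituting, 17*(9) + 76*(-2) = 1.
So 17*(9) ≡ 1 (mod 76); multiply by 72: a ≡ 648 (mod 76).
Smallest nonnegative: a = 648 mod 76 = 40.

40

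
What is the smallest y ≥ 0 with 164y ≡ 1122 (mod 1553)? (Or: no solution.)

gcd(1553, 164):
  1553 = 9*164 + 77
  164 = 2*77 + 10
  77 = 7*10 + 7
  10 = 1*7 + 3
  7 = 2*3 + 1
  3 = 3*1
so gcd(1553, 164) = 1.
1 divides 1122, so solutions exist.
Back-substitute for Bézout coefficients:
  1 = 7 - 2*3
  ... = 164*(-464) + 1553*(49)
So 164*(-464) ≡ 1 (mod 1553); multiply by 1122: y ≡ -520608 (mod 1553).
Smallest nonnegative: y = -520608 mod 1553 = 1200.

1200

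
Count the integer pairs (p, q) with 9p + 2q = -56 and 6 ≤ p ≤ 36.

16

gcd(9, 2) = 1.
By Bézout, 9·(1) + 2·(-4) = 1.
Particular solution: (0, -28).
General solution: p = 0 + 2t, q = -28 - 9t for integer t.
6 ≤ 0 + 2t ≤ 36 gives t ∈ [3, 18], which is 16 values.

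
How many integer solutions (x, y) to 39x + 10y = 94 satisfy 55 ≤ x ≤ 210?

16

gcd(39, 10) = 1  (39 = 3×10 + 9, 10 = 1×9 + 1, 9 = 9×1).
Back-substituting, 39×(-1) + 10×(4) = 1.
Scale by 94: particular solution (-94, 376); reduce x mod 10: (6, -14).
General solution: x = 6 + 10t, y = -14 - 39t for integer t.
55 ≤ 6 + 10t ≤ 210 gives t ∈ [5, 20], which is 16 values.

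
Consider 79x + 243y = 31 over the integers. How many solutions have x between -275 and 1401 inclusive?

gcd(243, 79) = 1  (243 = 3*79 + 6, 79 = 13*6 + 1, 6 = 6*1).
Back-substituting, 79*(40) + 243*(-13) = 1.
Scale by 31: particular solution (1240, -403); reduce x mod 243: (25, -8).
General solution: x = 25 + 243t, y = -8 - 79t for integer t.
-275 ≤ 25 + 243t ≤ 1401 gives t ∈ [-1, 5], which is 7 values.

7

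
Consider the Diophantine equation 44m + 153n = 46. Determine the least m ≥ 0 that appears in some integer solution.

gcd(153, 44):
  153 = 3×44 + 21
  44 = 2×21 + 2
  21 = 10×2 + 1
  2 = 2×1
so gcd(153, 44) = 1.
1 divides 46, so solutions exist.
Back-substitute for Bézout coefficients:
  1 = 21 - 10×2
  ... = 44×(-73) + 153×(21)
Scale by 46/1 = 46: (m₀, n₀) = (-3358, 966).
General solution: m = -3358 + 153t, n = 966 - 44t for integer t.
m ≥ 0: smallest is -3358 mod 153 = 8 (at t = 22), with n = -2.

8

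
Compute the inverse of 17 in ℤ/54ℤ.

gcd(54, 17) = 1.
By Bézout, 17*(-19) + 54*(6) = 1.
So 17*-19 ≡ 1 (mod 54), and -19 mod 54 = 35.

35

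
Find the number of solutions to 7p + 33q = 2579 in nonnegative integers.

11

gcd(33, 7):
  33 = 4*7 + 5
  7 = 1*5 + 2
  5 = 2*2 + 1
  2 = 2*1
so gcd(33, 7) = 1.
Back-substitute for Bézout coefficients:
  1 = 5 - 2*2
  ... = 7*(-14) + 33*(3)
Scale by 2579: one solution is (-36106, 7737). Reduce p mod 33: (29, 72).
General: p = 29 + 33t, q = 72 - 7t.
p ≥ 0 ⇒ t ≥ 0; q ≥ 0 ⇒ t ≤ 10. So t ∈ [0, 10]: 11 solutions.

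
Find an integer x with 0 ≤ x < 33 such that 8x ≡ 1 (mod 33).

29

gcd(33, 8) = 1.
By Bézout, 8×(-4) + 33×(1) = 1.
So 8×-4 ≡ 1 (mod 33), and -4 mod 33 = 29.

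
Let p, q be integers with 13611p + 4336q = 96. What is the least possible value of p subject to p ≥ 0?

gcd(13611, 4336):
  13611 = 3*4336 + 603
  4336 = 7*603 + 115
  603 = 5*115 + 28
  115 = 4*28 + 3
  28 = 9*3 + 1
  3 = 3*1
so gcd(13611, 4336) = 1.
1 divides 96, so solutions exist.
Back-substitute for Bézout coefficients:
  1 = 28 - 9*3
  ... = 13611*(1395) + 4336*(-4379)
Scale by 96/1 = 96: (p₀, q₀) = (133920, -420384).
General solution: p = 133920 + 4336t, q = -420384 - 13611t for integer t.
p ≥ 0: smallest is 133920 mod 4336 = 3840 (at t = -30), with q = -12054.

3840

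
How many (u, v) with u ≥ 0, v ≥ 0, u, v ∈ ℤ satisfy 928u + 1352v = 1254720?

gcd(1352, 928):
  1352 = 1*928 + 424
  928 = 2*424 + 80
  424 = 5*80 + 24
  80 = 3*24 + 8
  24 = 3*8
so gcd(1352, 928) = 8.
Back-substitute for Bézout coefficients:
  8 = 80 - 3*24
  ... = 928*(51) + 1352*(-35)
Scale by 156840: one solution is (7998840, -5489400). Reduce u mod 169: (70, 880).
General: u = 70 + 169t, v = 880 - 116t.
u ≥ 0 ⇒ t ≥ 0; v ≥ 0 ⇒ t ≤ 7. So t ∈ [0, 7]: 8 solutions.

8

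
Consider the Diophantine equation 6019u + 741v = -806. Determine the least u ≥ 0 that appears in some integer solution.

40

gcd(6019, 741):
  6019 = 8·741 + 91
  741 = 8·91 + 13
  91 = 7·13
so gcd(6019, 741) = 13.
13 divides -806, so solutions exist.
Back-substitute for Bézout coefficients:
  13 = 741 - 8·91
  ... = 6019·(-8) + 741·(65)
Scale by -806/13 = -62: (u₀, v₀) = (496, -4030).
General solution: u = 496 + 57t, v = -4030 - 463t for integer t.
u ≥ 0: smallest is 496 mod 57 = 40 (at t = -8), with v = -326.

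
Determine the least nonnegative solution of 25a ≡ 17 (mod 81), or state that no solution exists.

gcd(81, 25) = 1.
1 divides 17, so solutions exist.
By Bézout, 25·(13) + 81·(-4) = 1.
So 25·(13) ≡ 1 (mod 81); multiply by 17: a ≡ 221 (mod 81).
Smallest nonnegative: a = 221 mod 81 = 59.

59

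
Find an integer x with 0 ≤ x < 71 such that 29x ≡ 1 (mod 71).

gcd(71, 29) = 1  (71 = 2×29 + 13, 29 = 2×13 + 3, 13 = 4×3 + 1, 3 = 3×1).
Back-substituting, 29×(-22) + 71×(9) = 1.
So 29×-22 ≡ 1 (mod 71), and -22 mod 71 = 49.

49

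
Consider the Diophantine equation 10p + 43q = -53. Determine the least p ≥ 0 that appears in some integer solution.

gcd(43, 10):
  43 = 4×10 + 3
  10 = 3×3 + 1
  3 = 3×1
so gcd(43, 10) = 1.
1 divides -53, so solutions exist.
Back-substitute for Bézout coefficients:
  1 = 10 - 3×3
  ... = 10×(13) + 43×(-3)
Scale by -53/1 = -53: (p₀, q₀) = (-689, 159).
General solution: p = -689 + 43t, q = 159 - 10t for integer t.
p ≥ 0: smallest is -689 mod 43 = 42 (at t = 17), with q = -11.

42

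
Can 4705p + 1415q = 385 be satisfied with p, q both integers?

yes

gcd(4705, 1415) = 5  (4705 = 3*1415 + 460, 1415 = 3*460 + 35, 460 = 13*35 + 5, 35 = 7*5).
5 divides 385, so integer solutions exist.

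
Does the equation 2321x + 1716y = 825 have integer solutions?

yes

gcd(2321, 1716):
  2321 = 1*1716 + 605
  1716 = 2*605 + 506
  605 = 1*506 + 99
  506 = 5*99 + 11
  99 = 9*11
so gcd(2321, 1716) = 11.
11 divides 825, so integer solutions exist.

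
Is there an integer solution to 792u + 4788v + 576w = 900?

gcd(4788, 792) = 36.
gcd(36, 576) = 36.
36 divides 900, so integer solutions exist.

yes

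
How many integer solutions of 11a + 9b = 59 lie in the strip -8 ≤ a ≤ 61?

8

gcd(11, 9) = 1  (11 = 1*9 + 2, 9 = 4*2 + 1, 2 = 2*1).
Back-substituting, 11*(-4) + 9*(5) = 1.
Scale by 59: particular solution (-236, 295); reduce a mod 9: (7, -2).
General solution: a = 7 + 9t, b = -2 - 11t for integer t.
-8 ≤ 7 + 9t ≤ 61 gives t ∈ [-1, 6], which is 8 values.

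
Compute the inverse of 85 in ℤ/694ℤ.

gcd(694, 85):
  694 = 8*85 + 14
  85 = 6*14 + 1
  14 = 14*1
so gcd(694, 85) = 1.
Back-substitute for Bézout coefficients:
  1 = 85 - 6*14
  ... = 85*(49) + 694*(-6)
So 85*49 ≡ 1 (mod 694), and 49 mod 694 = 49.

49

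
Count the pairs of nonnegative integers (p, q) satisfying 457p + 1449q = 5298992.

gcd(1449, 457) = 1.
By Bézout, 457×(130) + 1449×(-41) = 1.
One solution: (1319, 3241).
General: p = 1319 + 1449t, q = 3241 - 457t.
p ≥ 0 ⇒ t ≥ 0; q ≥ 0 ⇒ t ≤ 7. So t ∈ [0, 7]: 8 solutions.

8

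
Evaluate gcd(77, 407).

11

gcd(407, 77) = 11  (407 = 5·77 + 22, 77 = 3·22 + 11, 22 = 2·11).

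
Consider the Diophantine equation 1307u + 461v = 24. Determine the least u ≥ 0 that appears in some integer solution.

121

gcd(1307, 461):
  1307 = 2*461 + 385
  461 = 1*385 + 76
  385 = 5*76 + 5
  76 = 15*5 + 1
  5 = 5*1
so gcd(1307, 461) = 1.
1 divides 24, so solutions exist.
Back-substitute for Bézout coefficients:
  1 = 76 - 15*5
  ... = 1307*(-91) + 461*(258)
Scale by 24/1 = 24: (u₀, v₀) = (-2184, 6192).
General solution: u = -2184 + 461t, v = 6192 - 1307t for integer t.
u ≥ 0: smallest is -2184 mod 461 = 121 (at t = 5), with v = -343.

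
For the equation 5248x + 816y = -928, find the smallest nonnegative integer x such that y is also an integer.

gcd(5248, 816) = 16  (5248 = 6×816 + 352, 816 = 2×352 + 112, 352 = 3×112 + 16, 112 = 7×16).
16 divides -928, so solutions exist.
Back-substituting, 5248×(7) + 816×(-45) = 16.
Scale by -928/16 = -58: (x₀, y₀) = (-406, 2610).
General solution: x = -406 + 51t, y = 2610 - 328t for integer t.
x ≥ 0: smallest is -406 mod 51 = 2 (at t = 8), with y = -14.

2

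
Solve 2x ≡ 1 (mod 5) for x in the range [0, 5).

3

gcd(5, 2) = 1.
By Bézout, 2*(-2) + 5*(1) = 1.
So 2*-2 ≡ 1 (mod 5), and -2 mod 5 = 3.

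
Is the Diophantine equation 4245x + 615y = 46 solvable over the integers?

no

gcd(4245, 615) = 15  (4245 = 6·615 + 555, 615 = 1·555 + 60, 555 = 9·60 + 15, 60 = 4·15).
15 does not divide 46 (remainder 1), so no integer solutions.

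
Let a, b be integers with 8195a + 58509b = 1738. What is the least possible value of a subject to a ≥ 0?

gcd(58509, 8195):
  58509 = 7·8195 + 1144
  8195 = 7·1144 + 187
  1144 = 6·187 + 22
  187 = 8·22 + 11
  22 = 2·11
so gcd(58509, 8195) = 11.
11 divides 1738, so solutions exist.
Back-substitute for Bézout coefficients:
  11 = 187 - 8·22
  ... = 8195·(2506) + 58509·(-351)
Scale by 1738/11 = 158: (a₀, b₀) = (395948, -55458).
General solution: a = 395948 + 5319t, b = -55458 - 745t for integer t.
a ≥ 0: smallest is 395948 mod 5319 = 2342 (at t = -74), with b = -328.

2342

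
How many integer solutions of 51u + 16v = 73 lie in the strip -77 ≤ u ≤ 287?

23

gcd(51, 16) = 1  (51 = 3·16 + 3, 16 = 5·3 + 1, 3 = 3·1).
Back-substituting, 51·(-5) + 16·(16) = 1.
Scale by 73: particular solution (-365, 1168); reduce u mod 16: (3, -5).
General solution: u = 3 + 16t, v = -5 - 51t for integer t.
-77 ≤ 3 + 16t ≤ 287 gives t ∈ [-5, 17], which is 23 values.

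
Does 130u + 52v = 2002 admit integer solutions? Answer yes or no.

gcd(130, 52):
  130 = 2·52 + 26
  52 = 2·26
so gcd(130, 52) = 26.
26 divides 2002, so integer solutions exist.

yes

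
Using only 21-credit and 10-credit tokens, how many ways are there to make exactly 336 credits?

Need nonnegative integers with 21j + 10k = 336.
gcd(21, 10) = 1, and 21·(1) + 10·(-2) = 1.
So (j₀, k₀) = (336, -672); general j = 336 + 10t, k = -672 - 21t.
j ≥ 0 ⇒ t ≥ -33; k ≥ 0 ⇒ t ≤ -32. That's 2 values of t.

2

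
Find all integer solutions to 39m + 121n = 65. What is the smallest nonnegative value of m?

gcd(121, 39):
  121 = 3×39 + 4
  39 = 9×4 + 3
  4 = 1×3 + 1
  3 = 3×1
so gcd(121, 39) = 1.
1 divides 65, so solutions exist.
Back-substitute for Bézout coefficients:
  1 = 4 - 1×3
  ... = 39×(-31) + 121×(10)
Scale by 65/1 = 65: (m₀, n₀) = (-2015, 650).
General solution: m = -2015 + 121t, n = 650 - 39t for integer t.
m ≥ 0: smallest is -2015 mod 121 = 42 (at t = 17), with n = -13.

42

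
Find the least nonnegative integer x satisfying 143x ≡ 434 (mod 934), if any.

826

gcd(934, 143):
  934 = 6·143 + 76
  143 = 1·76 + 67
  76 = 1·67 + 9
  67 = 7·9 + 4
  9 = 2·4 + 1
  4 = 4·1
so gcd(934, 143) = 1.
1 divides 434, so solutions exist.
Back-substitute for Bézout coefficients:
  1 = 9 - 2·4
  ... = 143·(-209) + 934·(32)
So 143·(-209) ≡ 1 (mod 934); multiply by 434: x ≡ -90706 (mod 934).
Smallest nonnegative: x = -90706 mod 934 = 826.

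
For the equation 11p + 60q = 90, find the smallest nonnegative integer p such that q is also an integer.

30

gcd(60, 11) = 1  (60 = 5*11 + 5, 11 = 2*5 + 1, 5 = 5*1).
1 divides 90, so solutions exist.
Back-substituting, 11*(11) + 60*(-2) = 1.
Scale by 90/1 = 90: (p₀, q₀) = (990, -180).
General solution: p = 990 + 60t, q = -180 - 11t for integer t.
p ≥ 0: smallest is 990 mod 60 = 30 (at t = -16), with q = -4.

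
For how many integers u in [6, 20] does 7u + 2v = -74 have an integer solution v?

gcd(7, 2) = 1.
By Bézout, 7*(1) + 2*(-3) = 1.
Particular solution: (0, -37).
General solution: u = 0 + 2t, v = -37 - 7t for integer t.
6 ≤ 0 + 2t ≤ 20 gives t ∈ [3, 10], which is 8 values.

8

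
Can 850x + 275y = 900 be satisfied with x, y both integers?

gcd(850, 275) = 25  (850 = 3·275 + 25, 275 = 11·25).
25 divides 900, so integer solutions exist.

yes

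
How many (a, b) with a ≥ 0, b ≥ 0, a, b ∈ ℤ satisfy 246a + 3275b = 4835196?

6

gcd(3275, 246) = 1  (3275 = 13·246 + 77, 246 = 3·77 + 15, 77 = 5·15 + 2, 15 = 7·2 + 1, 2 = 2·1).
Back-substituting, 246·(1531) + 3275·(-115) = 1.
Scale by 4835196: one solution is (7402685076, -556047540). Reduce a mod 3275: (2801, 1266).
General: a = 2801 + 3275t, b = 1266 - 246t.
a ≥ 0 ⇒ t ≥ 0; b ≥ 0 ⇒ t ≤ 5. So t ∈ [0, 5]: 6 solutions.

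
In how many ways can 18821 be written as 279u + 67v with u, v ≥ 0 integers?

1

gcd(279, 67) = 1  (279 = 4*67 + 11, 67 = 6*11 + 1, 11 = 11*1).
Back-substituting, 279*(-6) + 67*(25) = 1.
Scale by 18821: one solution is (-112926, 470525). Reduce u mod 67: (36, 131).
General: u = 36 + 67t, v = 131 - 279t.
u ≥ 0 ⇒ t ≥ 0; v ≥ 0 ⇒ t ≤ 0. So t ∈ [0, 0]: 1 solution.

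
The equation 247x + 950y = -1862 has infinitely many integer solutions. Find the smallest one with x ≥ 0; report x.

gcd(950, 247):
  950 = 3*247 + 209
  247 = 1*209 + 38
  209 = 5*38 + 19
  38 = 2*19
so gcd(950, 247) = 19.
19 divides -1862, so solutions exist.
Back-substitute for Bézout coefficients:
  19 = 209 - 5*38
  ... = 247*(-23) + 950*(6)
Scale by -1862/19 = -98: (x₀, y₀) = (2254, -588).
General solution: x = 2254 + 50t, y = -588 - 13t for integer t.
x ≥ 0: smallest is 2254 mod 50 = 4 (at t = -45), with y = -3.

4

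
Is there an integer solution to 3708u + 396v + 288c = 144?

yes

gcd(3708, 396):
  3708 = 9·396 + 144
  396 = 2·144 + 108
  144 = 1·108 + 36
  108 = 3·36
so gcd(3708, 396) = 36.
gcd(36, 288) = 36.
36 divides 144, so integer solutions exist.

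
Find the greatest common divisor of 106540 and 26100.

20

gcd(106540, 26100) = 20  (106540 = 4*26100 + 2140, 26100 = 12*2140 + 420, 2140 = 5*420 + 40, 420 = 10*40 + 20, 40 = 2*20).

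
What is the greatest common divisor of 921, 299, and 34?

1

gcd(921, 299):
  921 = 3·299 + 24
  299 = 12·24 + 11
  24 = 2·11 + 2
  11 = 5·2 + 1
  2 = 2·1
so gcd(921, 299) = 1.
gcd(1, 34) = 1.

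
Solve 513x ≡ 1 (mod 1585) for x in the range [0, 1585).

gcd(1585, 513) = 1.
By Bézout, 513·(-448) + 1585·(145) = 1.
So 513·-448 ≡ 1 (mod 1585), and -448 mod 1585 = 1137.

1137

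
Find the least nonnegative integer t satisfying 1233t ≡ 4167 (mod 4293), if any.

362

gcd(4293, 1233):
  4293 = 3×1233 + 594
  1233 = 2×594 + 45
  594 = 13×45 + 9
  45 = 5×9
so gcd(4293, 1233) = 9.
9 divides 4167, so solutions exist.
Back-substitute for Bézout coefficients:
  9 = 594 - 13×45
  ... = 1233×(-94) + 4293×(27)
So 1233×(-94) ≡ 9 (mod 4293); multiply by 463: t ≡ -43522 (mod 477).
Smallest nonnegative: t = -43522 mod 477 = 362.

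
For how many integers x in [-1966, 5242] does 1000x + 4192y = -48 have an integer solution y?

gcd(4192, 1000) = 8.
By Bézout, 1000·(109) + 4192·(-26) = 8.
Particular solution: (394, -94).
General solution: x = 394 + 524t, y = -94 - 125t for integer t.
-1966 ≤ 394 + 524t ≤ 5242 gives t ∈ [-4, 9], which is 14 values.

14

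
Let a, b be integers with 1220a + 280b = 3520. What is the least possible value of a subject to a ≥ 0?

gcd(1220, 280):
  1220 = 4·280 + 100
  280 = 2·100 + 80
  100 = 1·80 + 20
  80 = 4·20
so gcd(1220, 280) = 20.
20 divides 3520, so solutions exist.
Back-substitute for Bézout coefficients:
  20 = 100 - 1·80
  ... = 1220·(3) + 280·(-13)
Scale by 3520/20 = 176: (a₀, b₀) = (528, -2288).
General solution: a = 528 + 14t, b = -2288 - 61t for integer t.
a ≥ 0: smallest is 528 mod 14 = 10 (at t = -37), with b = -31.

10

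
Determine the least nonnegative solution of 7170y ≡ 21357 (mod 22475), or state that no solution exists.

gcd(22475, 7170) = 5.
5 does not divide 21357, so the congruence has no solution.

no solution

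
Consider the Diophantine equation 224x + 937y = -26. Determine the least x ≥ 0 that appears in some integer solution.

711

gcd(937, 224):
  937 = 4*224 + 41
  224 = 5*41 + 19
  41 = 2*19 + 3
  19 = 6*3 + 1
  3 = 3*1
so gcd(937, 224) = 1.
1 divides -26, so solutions exist.
Back-substitute for Bézout coefficients:
  1 = 19 - 6*3
  ... = 224*(297) + 937*(-71)
Scale by -26/1 = -26: (x₀, y₀) = (-7722, 1846).
General solution: x = -7722 + 937t, y = 1846 - 224t for integer t.
x ≥ 0: smallest is -7722 mod 937 = 711 (at t = 9), with y = -170.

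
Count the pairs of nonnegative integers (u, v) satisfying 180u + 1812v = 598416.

22

gcd(1812, 180) = 12.
By Bézout, 180×(-10) + 1812×(1) = 12.
One solution: (73, 323).
General: u = 73 + 151t, v = 323 - 15t.
u ≥ 0 ⇒ t ≥ 0; v ≥ 0 ⇒ t ≤ 21. So t ∈ [0, 21]: 22 solutions.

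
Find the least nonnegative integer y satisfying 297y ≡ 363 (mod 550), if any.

gcd(550, 297) = 11  (550 = 1*297 + 253, 297 = 1*253 + 44, 253 = 5*44 + 33, 44 = 1*33 + 11, 33 = 3*11).
11 divides 363, so solutions exist.
Back-substituting, 297*(13) + 550*(-7) = 11.
So 297*(13) ≡ 11 (mod 550); multiply by 33: y ≡ 429 (mod 50).
Smallest nonnegative: y = 429 mod 50 = 29.

29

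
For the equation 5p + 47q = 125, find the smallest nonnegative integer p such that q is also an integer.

gcd(47, 5) = 1  (47 = 9*5 + 2, 5 = 2*2 + 1, 2 = 2*1).
1 divides 125, so solutions exist.
Back-substituting, 5*(19) + 47*(-2) = 1.
Scale by 125/1 = 125: (p₀, q₀) = (2375, -250).
General solution: p = 2375 + 47t, q = -250 - 5t for integer t.
p ≥ 0: smallest is 2375 mod 47 = 25 (at t = -50), with q = 0.

25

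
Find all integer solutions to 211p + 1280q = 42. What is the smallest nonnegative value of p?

1262

gcd(1280, 211):
  1280 = 6*211 + 14
  211 = 15*14 + 1
  14 = 14*1
so gcd(1280, 211) = 1.
1 divides 42, so solutions exist.
Back-substitute for Bézout coefficients:
  1 = 211 - 15*14
  ... = 211*(91) + 1280*(-15)
Scale by 42/1 = 42: (p₀, q₀) = (3822, -630).
General solution: p = 3822 + 1280t, q = -630 - 211t for integer t.
p ≥ 0: smallest is 3822 mod 1280 = 1262 (at t = -2), with q = -208.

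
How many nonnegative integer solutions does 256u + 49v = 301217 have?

24

gcd(256, 49) = 1  (256 = 5*49 + 11, 49 = 4*11 + 5, 11 = 2*5 + 1, 5 = 5*1).
Back-substituting, 256*(9) + 49*(-47) = 1.
Scale by 301217: one solution is (2710953, -14157199). Reduce u mod 49: (28, 6001).
General: u = 28 + 49t, v = 6001 - 256t.
u ≥ 0 ⇒ t ≥ 0; v ≥ 0 ⇒ t ≤ 23. So t ∈ [0, 23]: 24 solutions.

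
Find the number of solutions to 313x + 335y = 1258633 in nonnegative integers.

12

gcd(335, 313):
  335 = 1·313 + 22
  313 = 14·22 + 5
  22 = 4·5 + 2
  5 = 2·2 + 1
  2 = 2·1
so gcd(335, 313) = 1.
Back-substitute for Bézout coefficients:
  1 = 5 - 2·2
  ... = 313·(137) + 335·(-128)
Scale by 1258633: one solution is (172432721, -161105024). Reduce x mod 335: (181, 3588).
General: x = 181 + 335t, y = 3588 - 313t.
x ≥ 0 ⇒ t ≥ 0; y ≥ 0 ⇒ t ≤ 11. So t ∈ [0, 11]: 12 solutions.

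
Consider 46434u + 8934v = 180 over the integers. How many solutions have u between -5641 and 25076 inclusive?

21

gcd(46434, 8934):
  46434 = 5×8934 + 1764
  8934 = 5×1764 + 114
  1764 = 15×114 + 54
  114 = 2×54 + 6
  54 = 9×6
so gcd(46434, 8934) = 6.
Back-substitute for Bézout coefficients:
  6 = 114 - 2×54
  ... = 46434×(-157) + 8934×(816)
Scale by 30: particular solution (-4710, 24480); reduce u mod 1489: (1246, -6476).
General solution: u = 1246 + 1489t, v = -6476 - 7739t for integer t.
-5641 ≤ 1246 + 1489t ≤ 25076 gives t ∈ [-4, 16], which is 21 values.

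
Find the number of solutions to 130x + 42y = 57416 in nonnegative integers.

21

gcd(130, 42):
  130 = 3×42 + 4
  42 = 10×4 + 2
  4 = 2×2
so gcd(130, 42) = 2.
Back-substitute for Bézout coefficients:
  2 = 42 - 10×4
  ... = 130×(-10) + 42×(31)
Scale by 28708: one solution is (-287080, 889948). Reduce x mod 21: (11, 1333).
General: x = 11 + 21t, y = 1333 - 65t.
x ≥ 0 ⇒ t ≥ 0; y ≥ 0 ⇒ t ≤ 20. So t ∈ [0, 20]: 21 solutions.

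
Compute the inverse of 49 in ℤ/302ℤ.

37

gcd(302, 49) = 1  (302 = 6*49 + 8, 49 = 6*8 + 1, 8 = 8*1).
Back-substituting, 49*(37) + 302*(-6) = 1.
So 49*37 ≡ 1 (mod 302), and 37 mod 302 = 37.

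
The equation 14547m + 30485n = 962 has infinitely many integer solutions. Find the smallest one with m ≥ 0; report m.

gcd(30485, 14547) = 13  (30485 = 2*14547 + 1391, 14547 = 10*1391 + 637, 1391 = 2*637 + 117, 637 = 5*117 + 52, 117 = 2*52 + 13, 52 = 4*13).
13 divides 962, so solutions exist.
Back-substituting, 14547*(-526) + 30485*(251) = 13.
Scale by 962/13 = 74: (m₀, n₀) = (-38924, 18574).
General solution: m = -38924 + 2345t, n = 18574 - 1119t for integer t.
m ≥ 0: smallest is -38924 mod 2345 = 941 (at t = 17), with n = -449.

941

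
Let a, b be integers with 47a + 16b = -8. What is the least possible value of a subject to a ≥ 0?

8

gcd(47, 16) = 1.
1 divides -8, so solutions exist.
By Bézout, 47×(-1) + 16×(3) = 1.
Scale by -8/1 = -8: (a₀, b₀) = (8, -24).
General solution: a = 8 + 16t, b = -24 - 47t for integer t.
a ≥ 0: smallest is 8 mod 16 = 8 (at t = 0), with b = -24.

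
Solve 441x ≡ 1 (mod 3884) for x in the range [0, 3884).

gcd(3884, 441) = 1.
By Bézout, 441·(-731) + 3884·(83) = 1.
So 441·-731 ≡ 1 (mod 3884), and -731 mod 3884 = 3153.

3153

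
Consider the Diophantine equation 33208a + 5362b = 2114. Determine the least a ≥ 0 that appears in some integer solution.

266

gcd(33208, 5362):
  33208 = 6·5362 + 1036
  5362 = 5·1036 + 182
  1036 = 5·182 + 126
  182 = 1·126 + 56
  126 = 2·56 + 14
  56 = 4·14
so gcd(33208, 5362) = 14.
14 divides 2114, so solutions exist.
Back-substitute for Bézout coefficients:
  14 = 126 - 2·56
  ... = 33208·(88) + 5362·(-545)
Scale by 2114/14 = 151: (a₀, b₀) = (13288, -82295).
General solution: a = 13288 + 383t, b = -82295 - 2372t for integer t.
a ≥ 0: smallest is 13288 mod 383 = 266 (at t = -34), with b = -1647.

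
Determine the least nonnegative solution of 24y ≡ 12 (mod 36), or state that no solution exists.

gcd(36, 24):
  36 = 1*24 + 12
  24 = 2*12
so gcd(36, 24) = 12.
12 divides 12, so solutions exist.
Back-substitute for Bézout coefficients:
  12 = 36 - 1*24
  ... = 24*(-1) + 36*(1)
So 24*(-1) ≡ 12 (mod 36); multiply by 1: y ≡ -1 (mod 3).
Smallest nonnegative: y = -1 mod 3 = 2.

2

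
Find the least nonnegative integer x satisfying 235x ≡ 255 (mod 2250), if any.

gcd(2250, 235):
  2250 = 9×235 + 135
  235 = 1×135 + 100
  135 = 1×100 + 35
  100 = 2×35 + 30
  35 = 1×30 + 5
  30 = 6×5
so gcd(2250, 235) = 5.
5 divides 255, so solutions exist.
Back-substitute for Bézout coefficients:
  5 = 35 - 1×30
  ... = 235×(-67) + 2250×(7)
So 235×(-67) ≡ 5 (mod 2250); multiply by 51: x ≡ -3417 (mod 450).
Smallest nonnegative: x = -3417 mod 450 = 183.

183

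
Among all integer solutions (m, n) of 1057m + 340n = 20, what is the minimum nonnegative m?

120

gcd(1057, 340) = 1.
1 divides 20, so solutions exist.
By Bézout, 1057*(-147) + 340*(457) = 1.
Scale by 20/1 = 20: (m₀, n₀) = (-2940, 9140).
General solution: m = -2940 + 340t, n = 9140 - 1057t for integer t.
m ≥ 0: smallest is -2940 mod 340 = 120 (at t = 9), with n = -373.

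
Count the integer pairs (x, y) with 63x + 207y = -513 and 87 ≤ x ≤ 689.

26

gcd(207, 63):
  207 = 3·63 + 18
  63 = 3·18 + 9
  18 = 2·9
so gcd(207, 63) = 9.
Back-substitute for Bézout coefficients:
  9 = 63 - 3·18
  ... = 63·(10) + 207·(-3)
Scale by -57: particular solution (-570, 171); reduce x mod 23: (5, -4).
General solution: x = 5 + 23t, y = -4 - 7t for integer t.
87 ≤ 5 + 23t ≤ 689 gives t ∈ [4, 29], which is 26 values.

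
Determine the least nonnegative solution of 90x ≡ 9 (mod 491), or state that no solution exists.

442

gcd(491, 90):
  491 = 5·90 + 41
  90 = 2·41 + 8
  41 = 5·8 + 1
  8 = 8·1
so gcd(491, 90) = 1.
1 divides 9, so solutions exist.
Back-substitute for Bézout coefficients:
  1 = 41 - 5·8
  ... = 90·(-60) + 491·(11)
So 90·(-60) ≡ 1 (mod 491); multiply by 9: x ≡ -540 (mod 491).
Smallest nonnegative: x = -540 mod 491 = 442.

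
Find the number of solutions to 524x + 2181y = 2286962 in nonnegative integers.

gcd(2181, 524) = 1.
By Bézout, 524×(-154) + 2181×(37) = 1.
One solution: (94, 1026).
General: x = 94 + 2181t, y = 1026 - 524t.
x ≥ 0 ⇒ t ≥ 0; y ≥ 0 ⇒ t ≤ 1. So t ∈ [0, 1]: 2 solutions.

2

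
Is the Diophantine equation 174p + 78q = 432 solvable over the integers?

yes

gcd(174, 78) = 6  (174 = 2·78 + 18, 78 = 4·18 + 6, 18 = 3·6).
6 divides 432, so integer solutions exist.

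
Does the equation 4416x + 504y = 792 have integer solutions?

gcd(4416, 504) = 24  (4416 = 8*504 + 384, 504 = 1*384 + 120, 384 = 3*120 + 24, 120 = 5*24).
24 divides 792, so integer solutions exist.

yes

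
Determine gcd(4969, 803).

1

gcd(4969, 803):
  4969 = 6×803 + 151
  803 = 5×151 + 48
  151 = 3×48 + 7
  48 = 6×7 + 6
  7 = 1×6 + 1
  6 = 6×1
so gcd(4969, 803) = 1.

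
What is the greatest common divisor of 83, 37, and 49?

gcd(83, 37) = 1  (83 = 2·37 + 9, 37 = 4·9 + 1, 9 = 9·1).
gcd(1, 49) = 1.

1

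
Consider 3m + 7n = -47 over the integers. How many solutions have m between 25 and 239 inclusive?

30

gcd(7, 3) = 1  (7 = 2·3 + 1, 3 = 3·1).
Back-substituting, 3·(-2) + 7·(1) = 1.
Scale by -47: particular solution (94, -47); reduce m mod 7: (3, -8).
General solution: m = 3 + 7t, n = -8 - 3t for integer t.
25 ≤ 3 + 7t ≤ 239 gives t ∈ [4, 33], which is 30 values.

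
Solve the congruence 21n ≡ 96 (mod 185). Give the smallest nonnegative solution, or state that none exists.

31

gcd(185, 21) = 1.
1 divides 96, so solutions exist.
By Bézout, 21×(-44) + 185×(5) = 1.
So 21×(-44) ≡ 1 (mod 185); multiply by 96: n ≡ -4224 (mod 185).
Smallest nonnegative: n = -4224 mod 185 = 31.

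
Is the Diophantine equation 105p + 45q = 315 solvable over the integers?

gcd(105, 45):
  105 = 2·45 + 15
  45 = 3·15
so gcd(105, 45) = 15.
15 divides 315, so integer solutions exist.

yes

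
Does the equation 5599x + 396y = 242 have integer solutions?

yes

gcd(5599, 396):
  5599 = 14*396 + 55
  396 = 7*55 + 11
  55 = 5*11
so gcd(5599, 396) = 11.
11 divides 242, so integer solutions exist.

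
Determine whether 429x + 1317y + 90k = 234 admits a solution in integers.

gcd(1317, 429) = 3  (1317 = 3·429 + 30, 429 = 14·30 + 9, 30 = 3·9 + 3, 9 = 3·3).
gcd(3, 90) = 3.
3 divides 234, so integer solutions exist.

yes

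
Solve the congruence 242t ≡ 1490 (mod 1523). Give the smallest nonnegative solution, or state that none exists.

346

gcd(1523, 242) = 1.
1 divides 1490, so solutions exist.
By Bézout, 242·(-472) + 1523·(75) = 1.
So 242·(-472) ≡ 1 (mod 1523); multiply by 1490: t ≡ -703280 (mod 1523).
Smallest nonnegative: t = -703280 mod 1523 = 346.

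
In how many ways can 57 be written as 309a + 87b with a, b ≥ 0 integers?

0

gcd(309, 87) = 3  (309 = 3×87 + 48, 87 = 1×48 + 39, 48 = 1×39 + 9, 39 = 4×9 + 3, 9 = 3×3).
Back-substituting, 309×(-9) + 87×(32) = 3.
Scale by 19: one solution is (-171, 608). Reduce a mod 29: (3, -10).
General: a = 3 + 29t, b = -10 - 103t.
a ≥ 0 ⇒ t ≥ 0; b ≥ 0 ⇒ t ≤ -1. So t ∈ [0, -1]: 0 solutions.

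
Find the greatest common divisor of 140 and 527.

gcd(527, 140):
  527 = 3·140 + 107
  140 = 1·107 + 33
  107 = 3·33 + 8
  33 = 4·8 + 1
  8 = 8·1
so gcd(527, 140) = 1.

1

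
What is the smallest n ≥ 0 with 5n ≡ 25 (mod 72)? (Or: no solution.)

5

gcd(72, 5) = 1.
1 divides 25, so solutions exist.
By Bézout, 5·(29) + 72·(-2) = 1.
So 5·(29) ≡ 1 (mod 72); multiply by 25: n ≡ 725 (mod 72).
Smallest nonnegative: n = 725 mod 72 = 5.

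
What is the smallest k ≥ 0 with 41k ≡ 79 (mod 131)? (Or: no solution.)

85

gcd(131, 41) = 1  (131 = 3×41 + 8, 41 = 5×8 + 1, 8 = 8×1).
1 divides 79, so solutions exist.
Back-substituting, 41×(16) + 131×(-5) = 1.
So 41×(16) ≡ 1 (mod 131); multiply by 79: k ≡ 1264 (mod 131).
Smallest nonnegative: k = 1264 mod 131 = 85.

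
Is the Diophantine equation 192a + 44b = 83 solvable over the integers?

no

gcd(192, 44) = 4  (192 = 4*44 + 16, 44 = 2*16 + 12, 16 = 1*12 + 4, 12 = 3*4).
4 does not divide 83 (remainder 3), so no integer solutions.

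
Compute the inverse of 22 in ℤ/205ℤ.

28

gcd(205, 22) = 1.
By Bézout, 22·(28) + 205·(-3) = 1.
So 22·28 ≡ 1 (mod 205), and 28 mod 205 = 28.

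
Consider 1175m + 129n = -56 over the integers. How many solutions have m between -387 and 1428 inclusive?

gcd(1175, 129) = 1.
By Bézout, 1175*(-46) + 129*(419) = 1.
Particular solution: (125, -1139).
General solution: m = 125 + 129t, n = -1139 - 1175t for integer t.
-387 ≤ 125 + 129t ≤ 1428 gives t ∈ [-3, 10], which is 14 values.

14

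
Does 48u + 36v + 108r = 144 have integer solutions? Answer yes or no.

yes

gcd(48, 36) = 12.
gcd(12, 108) = 12.
12 divides 144, so integer solutions exist.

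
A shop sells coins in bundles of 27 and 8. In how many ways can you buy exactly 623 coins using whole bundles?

Need nonnegative integers with 27j + 8k = 623.
gcd(27, 8) = 1, and 27·(3) + 8·(-10) = 1.
So (j₀, k₀) = (1869, -6230); general j = 1869 + 8t, k = -6230 - 27t.
j ≥ 0 ⇒ t ≥ -233; k ≥ 0 ⇒ t ≤ -231. That's 3 values of t.

3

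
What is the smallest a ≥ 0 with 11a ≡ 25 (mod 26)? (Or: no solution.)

7

gcd(26, 11) = 1.
1 divides 25, so solutions exist.
By Bézout, 11×(-7) + 26×(3) = 1.
So 11×(-7) ≡ 1 (mod 26); multiply by 25: a ≡ -175 (mod 26).
Smallest nonnegative: a = -175 mod 26 = 7.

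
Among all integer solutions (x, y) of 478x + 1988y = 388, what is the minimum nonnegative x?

gcd(1988, 478) = 2.
2 divides 388, so solutions exist.
By Bézout, 478×(183) + 1988×(-44) = 2.
Scale by 388/2 = 194: (x₀, y₀) = (35502, -8536).
General solution: x = 35502 + 994t, y = -8536 - 239t for integer t.
x ≥ 0: smallest is 35502 mod 994 = 712 (at t = -35), with y = -171.

712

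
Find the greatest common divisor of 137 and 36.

gcd(137, 36):
  137 = 3*36 + 29
  36 = 1*29 + 7
  29 = 4*7 + 1
  7 = 7*1
so gcd(137, 36) = 1.

1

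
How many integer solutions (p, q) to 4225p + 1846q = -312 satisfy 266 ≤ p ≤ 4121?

27

gcd(4225, 1846) = 13.
By Bézout, 4225·(-45) + 1846·(103) = 13.
Particular solution: (86, -197).
General solution: p = 86 + 142t, q = -197 - 325t for integer t.
266 ≤ 86 + 142t ≤ 4121 gives t ∈ [2, 28], which is 27 values.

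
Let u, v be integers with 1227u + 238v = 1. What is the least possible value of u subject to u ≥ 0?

gcd(1227, 238) = 1.
1 divides 1, so solutions exist.
By Bézout, 1227*(-45) + 238*(232) = 1.
Scale by 1/1 = 1: (u₀, v₀) = (-45, 232).
General solution: u = -45 + 238t, v = 232 - 1227t for integer t.
u ≥ 0: smallest is -45 mod 238 = 193 (at t = 1), with v = -995.

193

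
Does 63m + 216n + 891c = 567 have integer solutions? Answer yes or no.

gcd(216, 63) = 9.
gcd(9, 891) = 9.
9 divides 567, so integer solutions exist.

yes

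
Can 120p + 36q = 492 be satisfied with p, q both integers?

gcd(120, 36) = 12  (120 = 3*36 + 12, 36 = 3*12).
12 divides 492, so integer solutions exist.

yes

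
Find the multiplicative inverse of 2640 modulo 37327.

34174

gcd(37327, 2640) = 1.
By Bézout, 2640*(-3153) + 37327*(223) = 1.
So 2640*-3153 ≡ 1 (mod 37327), and -3153 mod 37327 = 34174.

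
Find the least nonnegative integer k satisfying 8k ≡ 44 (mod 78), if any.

25

gcd(78, 8) = 2  (78 = 9·8 + 6, 8 = 1·6 + 2, 6 = 3·2).
2 divides 44, so solutions exist.
Back-substituting, 8·(10) + 78·(-1) = 2.
So 8·(10) ≡ 2 (mod 78); multiply by 22: k ≡ 220 (mod 39).
Smallest nonnegative: k = 220 mod 39 = 25.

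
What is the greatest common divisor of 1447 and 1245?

1

gcd(1447, 1245) = 1  (1447 = 1×1245 + 202, 1245 = 6×202 + 33, 202 = 6×33 + 4, 33 = 8×4 + 1, 4 = 4×1).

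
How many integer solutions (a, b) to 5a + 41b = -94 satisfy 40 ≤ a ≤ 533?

12

gcd(41, 5) = 1.
By Bézout, 5·(-8) + 41·(1) = 1.
Particular solution: (14, -4).
General solution: a = 14 + 41t, b = -4 - 5t for integer t.
40 ≤ 14 + 41t ≤ 533 gives t ∈ [1, 12], which is 12 values.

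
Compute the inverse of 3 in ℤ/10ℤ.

7

gcd(10, 3):
  10 = 3*3 + 1
  3 = 3*1
so gcd(10, 3) = 1.
Back-substitute for Bézout coefficients:
  1 = 10 - 3*3
  ... = 3*(-3) + 10*(1)
So 3*-3 ≡ 1 (mod 10), and -3 mod 10 = 7.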